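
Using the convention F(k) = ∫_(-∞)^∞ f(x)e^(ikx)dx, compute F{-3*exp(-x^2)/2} -3*sqrt(pi)*exp(-k^2/4)/2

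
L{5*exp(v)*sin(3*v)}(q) 15/((q - 1)^2+9)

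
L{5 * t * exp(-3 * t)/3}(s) 5/(3 * (s+3)^2)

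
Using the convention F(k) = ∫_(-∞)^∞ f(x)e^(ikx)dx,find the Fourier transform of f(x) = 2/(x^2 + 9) 2*pi*exp(-3*Abs(k))/3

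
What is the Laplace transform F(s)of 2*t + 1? 1/s + 2/s^2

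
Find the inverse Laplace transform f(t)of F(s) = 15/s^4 5*t^3/2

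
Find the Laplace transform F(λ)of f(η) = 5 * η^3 30/λ^4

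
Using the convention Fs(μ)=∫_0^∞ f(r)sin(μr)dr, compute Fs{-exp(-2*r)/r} -atan(μ/2)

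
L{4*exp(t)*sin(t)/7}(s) 4/(7*((s - 1)^2 + 1))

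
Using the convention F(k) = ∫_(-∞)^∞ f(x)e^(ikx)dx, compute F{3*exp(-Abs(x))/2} 3/(k^2 + 1)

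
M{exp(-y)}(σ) gamma(σ)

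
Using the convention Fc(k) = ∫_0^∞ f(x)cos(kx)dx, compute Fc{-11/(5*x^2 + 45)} -11*pi*exp(-3*k)/30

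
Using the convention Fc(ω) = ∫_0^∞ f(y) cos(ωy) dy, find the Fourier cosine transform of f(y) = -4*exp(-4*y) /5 -16/(5*ω^2 + 80) 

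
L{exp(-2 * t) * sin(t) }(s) 1/((s+2) ^2+1) 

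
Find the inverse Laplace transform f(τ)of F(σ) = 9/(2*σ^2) 9*τ/2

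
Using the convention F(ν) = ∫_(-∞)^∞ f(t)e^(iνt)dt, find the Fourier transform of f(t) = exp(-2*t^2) sqrt(2)*sqrt(pi)*exp(-ν^2/8)/2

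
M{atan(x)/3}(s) -pi * sec(pi * s/2)/(6 * s)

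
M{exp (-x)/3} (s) gamma (s)/3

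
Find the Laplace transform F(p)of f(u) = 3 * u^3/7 18/(7 * p^4)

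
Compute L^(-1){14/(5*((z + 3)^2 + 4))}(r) 7*exp(-3*r)*sin(2*r)/5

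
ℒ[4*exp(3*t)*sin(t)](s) 4/((s - 3)^2 + 1)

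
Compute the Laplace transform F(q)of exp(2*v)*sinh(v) 1/((q - 2)^2 - 1)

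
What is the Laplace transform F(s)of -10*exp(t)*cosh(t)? 10*(1 - s)/(s*(s - 2))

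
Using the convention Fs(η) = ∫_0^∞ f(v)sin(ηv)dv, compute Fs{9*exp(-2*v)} 9*η/(η^2 + 4)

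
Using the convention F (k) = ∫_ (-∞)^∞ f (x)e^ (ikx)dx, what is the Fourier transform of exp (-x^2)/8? sqrt (pi)*exp (-k^2/4)/8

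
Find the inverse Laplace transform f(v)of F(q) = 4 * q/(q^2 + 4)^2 v * sin(2 * v)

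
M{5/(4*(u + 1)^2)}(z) -5*pi*(z - 1)/(4*sin(pi*z))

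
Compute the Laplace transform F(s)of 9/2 9/(2 * s)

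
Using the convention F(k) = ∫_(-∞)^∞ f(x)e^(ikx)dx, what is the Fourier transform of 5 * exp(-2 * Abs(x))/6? 10/(3 * (k^2 + 4))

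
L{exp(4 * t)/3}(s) 1/(3 * (s - 4))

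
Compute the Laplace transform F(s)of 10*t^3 60/s^4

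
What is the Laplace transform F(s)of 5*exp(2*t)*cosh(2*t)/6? 5*(s - 2)/(6*s*(s - 4))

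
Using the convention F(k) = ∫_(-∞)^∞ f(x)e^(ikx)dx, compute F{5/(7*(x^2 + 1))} 5*pi*exp(-Abs(k))/7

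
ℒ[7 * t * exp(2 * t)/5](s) 7/(5 * (s - 2)^2)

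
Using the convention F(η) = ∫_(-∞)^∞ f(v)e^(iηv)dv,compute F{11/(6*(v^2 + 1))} 11*pi*exp(-Abs(η))/6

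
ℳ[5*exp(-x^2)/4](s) 5*gamma(s/2)/8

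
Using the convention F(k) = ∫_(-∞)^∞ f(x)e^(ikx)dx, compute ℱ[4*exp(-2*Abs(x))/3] 16/(3*(k^2+4))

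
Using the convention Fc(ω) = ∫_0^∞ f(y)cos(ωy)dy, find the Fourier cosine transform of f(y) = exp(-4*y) 4/(ω^2 + 16)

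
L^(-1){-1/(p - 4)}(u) -exp(4*u)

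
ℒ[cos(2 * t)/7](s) s/(7 * (s^2 + 4))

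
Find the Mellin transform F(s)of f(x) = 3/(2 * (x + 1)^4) gamma(s) * gamma(4 - s)/4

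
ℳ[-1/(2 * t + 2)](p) -pi * csc(pi * p)/2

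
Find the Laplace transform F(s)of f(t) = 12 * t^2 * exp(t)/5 24/(5 * (s - 1)^3)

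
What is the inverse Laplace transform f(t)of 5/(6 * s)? 5/6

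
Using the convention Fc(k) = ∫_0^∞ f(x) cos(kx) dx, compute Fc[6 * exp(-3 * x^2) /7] sqrt(3) * sqrt(pi) * exp(-k^2/12) /7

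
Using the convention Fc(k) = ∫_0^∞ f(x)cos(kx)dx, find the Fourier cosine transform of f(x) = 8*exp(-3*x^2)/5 4*sqrt(3)*sqrt(pi)*exp(-k^2/12)/15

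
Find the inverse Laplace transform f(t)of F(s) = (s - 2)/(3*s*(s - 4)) exp(2*t)*cosh(2*t)/3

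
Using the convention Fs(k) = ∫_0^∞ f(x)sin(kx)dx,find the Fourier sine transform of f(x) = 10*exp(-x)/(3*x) 10*atan(k)/3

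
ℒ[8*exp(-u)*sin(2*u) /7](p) 16/(7*((p + 1) ^2 + 4) ) 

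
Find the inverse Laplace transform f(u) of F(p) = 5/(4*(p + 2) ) 5*exp(-2*u) /4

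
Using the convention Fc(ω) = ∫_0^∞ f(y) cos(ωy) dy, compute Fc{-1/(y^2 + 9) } -pi * exp(-3 * ω) /6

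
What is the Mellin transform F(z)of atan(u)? -pi*sec(pi*z/2)/(2*z)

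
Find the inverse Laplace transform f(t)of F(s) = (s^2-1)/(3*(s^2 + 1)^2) t*cos(t)/3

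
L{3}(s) 3/s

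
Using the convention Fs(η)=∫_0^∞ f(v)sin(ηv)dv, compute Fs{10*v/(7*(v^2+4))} 5*pi*exp(-2*η)/7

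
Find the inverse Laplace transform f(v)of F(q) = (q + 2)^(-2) v*exp(-2*v)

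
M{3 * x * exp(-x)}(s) 3 * gamma(s + 1)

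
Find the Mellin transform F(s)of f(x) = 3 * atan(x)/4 -3 * pi * sec(pi * s/2)/(8 * s)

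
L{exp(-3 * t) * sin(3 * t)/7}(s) 3/(7 * ((s + 3)^2 + 9))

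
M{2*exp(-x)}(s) 2*gamma(s)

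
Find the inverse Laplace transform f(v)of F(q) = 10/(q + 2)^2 10*v*exp(-2*v)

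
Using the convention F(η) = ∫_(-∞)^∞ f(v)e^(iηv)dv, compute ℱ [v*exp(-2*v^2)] sqrt(2)*I*sqrt(pi)*η*exp(-η^2/8)/8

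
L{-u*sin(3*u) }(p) -6*p/(p^2 + 9) ^2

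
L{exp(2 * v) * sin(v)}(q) 1/((q - 2)^2 + 1)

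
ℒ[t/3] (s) 1/(3 * s^2)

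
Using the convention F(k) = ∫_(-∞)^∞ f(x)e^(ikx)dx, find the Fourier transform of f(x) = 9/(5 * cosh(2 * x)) 9 * pi/(10 * cosh(pi * k/4))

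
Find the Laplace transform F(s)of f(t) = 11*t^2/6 11/(3*s^3)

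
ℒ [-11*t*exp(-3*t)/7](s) -11/(7*(s+3)^2)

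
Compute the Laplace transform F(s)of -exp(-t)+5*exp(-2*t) 5/(s+2) - 1/(s+1)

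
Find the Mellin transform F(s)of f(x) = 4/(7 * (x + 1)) 4 * pi * csc(pi * s)/7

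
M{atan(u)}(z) -pi * sec(pi * z/2)/(2 * z)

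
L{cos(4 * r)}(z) z/(z^2 + 16)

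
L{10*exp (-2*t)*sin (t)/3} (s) 10/ (3*( (s + 2)^2 + 1))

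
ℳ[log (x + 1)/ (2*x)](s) -pi*csc (pi*s)/ (2*s - 2)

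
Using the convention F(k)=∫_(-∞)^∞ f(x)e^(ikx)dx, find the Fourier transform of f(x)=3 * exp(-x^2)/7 3 * sqrt(pi) * exp(-k^2/4)/7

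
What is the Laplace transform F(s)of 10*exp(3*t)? 10/(s - 3)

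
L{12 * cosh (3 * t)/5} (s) 12 * s/ (5 * (s^2 - 9))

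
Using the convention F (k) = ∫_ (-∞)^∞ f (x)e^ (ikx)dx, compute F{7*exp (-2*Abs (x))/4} 7/ (k^2 + 4)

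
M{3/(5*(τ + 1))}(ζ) 3*pi*csc(pi*ζ)/5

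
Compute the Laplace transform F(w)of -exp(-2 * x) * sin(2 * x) -2/((w + 2)^2 + 4)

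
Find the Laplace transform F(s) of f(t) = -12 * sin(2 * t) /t -12 * atan(2/s) 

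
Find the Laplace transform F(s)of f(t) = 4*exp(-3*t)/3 4/(3*(s + 3))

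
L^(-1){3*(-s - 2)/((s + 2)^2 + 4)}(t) -3*exp(-2*t)*cos(2*t)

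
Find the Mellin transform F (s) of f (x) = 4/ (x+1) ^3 2 * pi * (s - 2) * (s - 1) /sin (pi * s) 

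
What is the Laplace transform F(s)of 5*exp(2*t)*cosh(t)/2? 5*(s - 2)/(2*((s - 2)^2-1))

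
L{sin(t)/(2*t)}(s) atan(1/s)/2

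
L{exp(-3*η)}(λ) 1/(λ + 3)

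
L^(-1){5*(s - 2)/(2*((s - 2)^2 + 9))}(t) 5*exp(2*t)*cos(3*t)/2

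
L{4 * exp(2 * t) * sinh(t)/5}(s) 4/(5 * ((s - 2)^2 - 1))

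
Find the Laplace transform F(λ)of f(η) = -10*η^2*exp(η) -20/(λ - 1)^3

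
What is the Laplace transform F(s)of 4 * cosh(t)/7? 4 * s/(7 * (s^2 - 1))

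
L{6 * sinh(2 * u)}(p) 12/(p^2 - 4)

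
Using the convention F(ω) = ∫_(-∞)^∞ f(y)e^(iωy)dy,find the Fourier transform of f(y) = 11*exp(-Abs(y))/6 11/(3*(ω^2 + 1))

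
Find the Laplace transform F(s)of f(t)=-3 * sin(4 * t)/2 -6/(s^2 + 16)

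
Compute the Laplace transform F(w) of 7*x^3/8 21/(4*w^4) 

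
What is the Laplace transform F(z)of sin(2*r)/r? atan(2/z)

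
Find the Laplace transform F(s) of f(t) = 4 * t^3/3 8/s^4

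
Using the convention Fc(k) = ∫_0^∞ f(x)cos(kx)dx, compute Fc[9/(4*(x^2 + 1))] 9*pi*exp(-k)/8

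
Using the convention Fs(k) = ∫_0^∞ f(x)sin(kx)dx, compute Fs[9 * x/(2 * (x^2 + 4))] 9 * pi * exp(-2 * k)/4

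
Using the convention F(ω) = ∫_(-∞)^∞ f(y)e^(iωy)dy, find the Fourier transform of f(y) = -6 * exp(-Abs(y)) -12/(ω^2 + 1)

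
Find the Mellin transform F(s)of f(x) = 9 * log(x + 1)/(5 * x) -9 * pi * csc(pi * s)/(5 * s - 5)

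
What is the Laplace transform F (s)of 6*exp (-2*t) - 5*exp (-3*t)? 6/ (s + 2) - 5/ (s + 3)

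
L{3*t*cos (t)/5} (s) 3*(s^2 - 1)/ (5*(s^2 + 1)^2)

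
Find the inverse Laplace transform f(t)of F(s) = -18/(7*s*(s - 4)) -9*exp(2*t)*sinh(2*t)/7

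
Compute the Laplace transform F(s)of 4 4/s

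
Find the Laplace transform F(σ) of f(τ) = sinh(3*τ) 3/(σ^2-9) 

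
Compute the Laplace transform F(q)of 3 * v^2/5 6/(5 * q^3)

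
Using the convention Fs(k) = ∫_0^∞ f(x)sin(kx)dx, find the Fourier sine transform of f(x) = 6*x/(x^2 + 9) 3*pi*exp(-3*k)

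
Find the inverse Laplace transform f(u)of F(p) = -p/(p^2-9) -cosh(3 * u)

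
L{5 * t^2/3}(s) 10/(3 * s^3)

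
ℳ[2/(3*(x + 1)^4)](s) gamma(s)*gamma(4 - s)/9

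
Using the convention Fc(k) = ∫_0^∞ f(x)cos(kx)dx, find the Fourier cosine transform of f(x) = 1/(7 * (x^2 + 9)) pi * exp(-3 * k)/42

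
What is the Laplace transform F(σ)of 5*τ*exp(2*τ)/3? 5/(3*(σ - 2)^2)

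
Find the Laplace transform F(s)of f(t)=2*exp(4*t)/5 2/(5*(s - 4))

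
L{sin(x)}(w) 1/(w^2 + 1)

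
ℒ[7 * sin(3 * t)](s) 21/(s^2+9)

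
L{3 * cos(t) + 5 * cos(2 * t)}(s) 3 * s/(s^2 + 1) + 5 * s/(s^2 + 4)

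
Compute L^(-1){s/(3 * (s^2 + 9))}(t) cos(3 * t)/3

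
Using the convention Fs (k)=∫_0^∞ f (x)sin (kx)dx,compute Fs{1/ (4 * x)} pi/8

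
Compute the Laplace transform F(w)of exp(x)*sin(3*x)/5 3/(5*((w - 1)^2 + 9))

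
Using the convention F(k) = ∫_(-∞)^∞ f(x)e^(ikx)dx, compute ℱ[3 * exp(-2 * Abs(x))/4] 3/(k^2 + 4)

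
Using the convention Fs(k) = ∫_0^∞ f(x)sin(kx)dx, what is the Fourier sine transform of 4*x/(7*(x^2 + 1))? 2*pi*exp(-k)/7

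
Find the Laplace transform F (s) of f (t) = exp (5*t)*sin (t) 1/ ( (s - 5) ^2+1) 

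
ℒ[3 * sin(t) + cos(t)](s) s/(s^2 + 1) + 3/(s^2 + 1)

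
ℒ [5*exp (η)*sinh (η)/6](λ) 5/ (6*λ*(λ - 2))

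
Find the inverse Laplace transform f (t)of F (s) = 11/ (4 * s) 11/4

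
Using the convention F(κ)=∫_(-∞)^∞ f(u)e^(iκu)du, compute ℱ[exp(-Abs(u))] 2/(κ^2 + 1)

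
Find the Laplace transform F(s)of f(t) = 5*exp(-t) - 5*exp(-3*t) 5/(s + 1) - 5/(s + 3)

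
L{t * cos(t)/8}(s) (s^2 - 1)/(8 * (s^2 + 1)^2)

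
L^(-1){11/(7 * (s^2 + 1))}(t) 11 * sin(t)/7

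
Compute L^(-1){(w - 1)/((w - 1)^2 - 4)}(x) exp(x)*cosh(2*x)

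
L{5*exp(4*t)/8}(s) 5/(8*(s - 4))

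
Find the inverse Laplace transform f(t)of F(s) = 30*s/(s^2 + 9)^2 5*t*sin(3*t)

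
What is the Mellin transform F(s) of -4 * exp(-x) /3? -4 * gamma(s) /3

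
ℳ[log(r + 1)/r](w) -pi * csc(pi * w)/(w - 1)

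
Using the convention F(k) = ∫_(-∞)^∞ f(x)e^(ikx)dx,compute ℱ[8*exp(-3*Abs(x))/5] 48/(5*(k^2 + 9))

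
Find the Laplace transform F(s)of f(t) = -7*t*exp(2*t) -7/(s - 2)^2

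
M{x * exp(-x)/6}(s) gamma(s + 1)/6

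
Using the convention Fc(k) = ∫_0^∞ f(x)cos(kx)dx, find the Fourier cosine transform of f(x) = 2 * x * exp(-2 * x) 2 * (4 - k^2)/(k^2 + 4)^2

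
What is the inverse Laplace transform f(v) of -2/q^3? -v^2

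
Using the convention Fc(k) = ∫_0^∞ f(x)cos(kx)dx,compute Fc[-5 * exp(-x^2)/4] -5 * sqrt(pi) * exp(-k^2/4)/8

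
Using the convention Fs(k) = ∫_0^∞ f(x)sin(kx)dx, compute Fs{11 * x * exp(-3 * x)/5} 66 * k/(5 * (k^2+9)^2)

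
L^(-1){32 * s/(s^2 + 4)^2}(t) 8 * t * sin(2 * t)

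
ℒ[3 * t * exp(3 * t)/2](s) 3/(2 * (s - 3)^2)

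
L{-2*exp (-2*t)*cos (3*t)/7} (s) 2*(-s - 2)/ (7*( (s + 2)^2 + 9))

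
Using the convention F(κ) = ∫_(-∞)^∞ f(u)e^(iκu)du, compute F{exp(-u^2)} sqrt(pi) * exp(-κ^2/4)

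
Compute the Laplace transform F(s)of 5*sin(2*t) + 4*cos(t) 4*s/(s^2 + 1) + 10/(s^2 + 4)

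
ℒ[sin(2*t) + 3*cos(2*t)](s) 2/(s^2 + 4) + 3*s/(s^2 + 4)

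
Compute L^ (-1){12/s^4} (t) 2*t^3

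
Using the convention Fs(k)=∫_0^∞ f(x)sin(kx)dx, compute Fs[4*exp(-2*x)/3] 4*k/(3*(k^2 + 4))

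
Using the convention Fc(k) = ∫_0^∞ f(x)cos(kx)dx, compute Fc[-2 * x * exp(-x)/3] 2 * (k^2 - 1)/(3 * (k^2 + 1)^2)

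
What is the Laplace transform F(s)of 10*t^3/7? 60/(7*s^4)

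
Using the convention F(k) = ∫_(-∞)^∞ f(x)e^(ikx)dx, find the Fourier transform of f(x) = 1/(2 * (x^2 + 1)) pi * exp(-Abs(k))/2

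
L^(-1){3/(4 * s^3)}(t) 3 * t^2/8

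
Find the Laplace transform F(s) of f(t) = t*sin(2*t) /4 s/(s^2 + 4) ^2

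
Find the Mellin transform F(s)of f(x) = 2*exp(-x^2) gamma(s/2)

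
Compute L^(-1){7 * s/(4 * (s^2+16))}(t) 7 * cos(4 * t)/4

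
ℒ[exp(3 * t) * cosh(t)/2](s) (s - 3)/(2 * ((s - 3)^2 - 1))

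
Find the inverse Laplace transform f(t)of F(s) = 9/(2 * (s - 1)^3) 9 * t^2 * exp(t)/4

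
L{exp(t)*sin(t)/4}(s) 1/(4*((s - 1)^2 + 1))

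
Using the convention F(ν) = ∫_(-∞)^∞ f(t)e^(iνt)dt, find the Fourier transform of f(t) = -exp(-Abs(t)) -2/(ν^2 + 1)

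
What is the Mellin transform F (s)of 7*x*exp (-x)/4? 7*gamma (s + 1)/4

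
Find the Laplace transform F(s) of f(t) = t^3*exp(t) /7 6/(7*(s - 1) ^4) 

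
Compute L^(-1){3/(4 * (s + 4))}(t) 3 * exp(-4 * t)/4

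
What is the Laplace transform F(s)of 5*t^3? 30/s^4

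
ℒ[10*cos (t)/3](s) 10*s/ (3*(s^2 + 1))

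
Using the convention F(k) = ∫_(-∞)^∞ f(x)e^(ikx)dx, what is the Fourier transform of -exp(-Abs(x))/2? -1/(k^2 + 1)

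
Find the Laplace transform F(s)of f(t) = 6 6/s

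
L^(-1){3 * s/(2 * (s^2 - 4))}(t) 3 * cosh(2 * t)/2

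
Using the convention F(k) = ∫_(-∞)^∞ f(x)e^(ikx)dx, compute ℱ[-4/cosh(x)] -4*pi/cosh(pi*k/2)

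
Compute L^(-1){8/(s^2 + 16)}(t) 2*sin(4*t)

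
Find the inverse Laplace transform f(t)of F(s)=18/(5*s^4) 3*t^3/5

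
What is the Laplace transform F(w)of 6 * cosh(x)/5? 6 * w/(5 * (w^2 - 1))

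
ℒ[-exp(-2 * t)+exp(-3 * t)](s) 1/(s+3) - 1/(s+2)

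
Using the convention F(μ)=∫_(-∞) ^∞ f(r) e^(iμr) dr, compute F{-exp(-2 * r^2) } -sqrt(2) * sqrt(pi) * exp(-μ^2/8) /2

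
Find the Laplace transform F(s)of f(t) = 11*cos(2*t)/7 11*s/(7*(s^2 + 4))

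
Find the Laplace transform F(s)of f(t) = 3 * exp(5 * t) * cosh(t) 3 * (s - 5)/((s - 5)^2 - 1)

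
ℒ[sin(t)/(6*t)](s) atan(1/s)/6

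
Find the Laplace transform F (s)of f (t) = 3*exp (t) 3/ (s - 1)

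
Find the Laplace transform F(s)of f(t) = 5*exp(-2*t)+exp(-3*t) 1/(s+3)+5/(s+2)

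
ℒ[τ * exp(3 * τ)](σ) (σ - 3)^(-2)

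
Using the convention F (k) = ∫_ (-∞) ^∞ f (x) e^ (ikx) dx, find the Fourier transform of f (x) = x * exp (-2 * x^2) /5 sqrt (2) * I * sqrt (pi) * k * exp (-k^2/8) /40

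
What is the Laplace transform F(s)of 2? 2/s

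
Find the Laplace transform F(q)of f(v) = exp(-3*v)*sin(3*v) 3/((q + 3)^2 + 9)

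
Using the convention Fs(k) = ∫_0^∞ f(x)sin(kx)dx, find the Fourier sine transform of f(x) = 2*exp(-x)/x 2*atan(k)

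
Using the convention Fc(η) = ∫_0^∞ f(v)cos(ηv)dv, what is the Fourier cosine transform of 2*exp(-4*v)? 8/(η^2 + 16)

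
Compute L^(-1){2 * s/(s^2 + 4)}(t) 2 * cos(2 * t)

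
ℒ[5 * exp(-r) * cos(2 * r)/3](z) 5 * (z + 1)/(3 * ((z + 1)^2 + 4))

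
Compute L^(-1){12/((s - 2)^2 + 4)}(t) 6 * exp(2 * t) * sin(2 * t)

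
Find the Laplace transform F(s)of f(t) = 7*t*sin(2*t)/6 14*s/(3*(s^2 + 4)^2)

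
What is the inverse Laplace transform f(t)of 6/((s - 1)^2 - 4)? 3 * exp(t) * sinh(2 * t)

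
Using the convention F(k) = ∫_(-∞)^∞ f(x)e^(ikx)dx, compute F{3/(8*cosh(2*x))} 3*pi/(16*cosh(pi*k/4))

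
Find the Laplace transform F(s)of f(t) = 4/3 4/(3*s)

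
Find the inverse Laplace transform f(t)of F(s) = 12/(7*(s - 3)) 12*exp(3*t)/7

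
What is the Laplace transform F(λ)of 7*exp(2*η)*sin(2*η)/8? 7/(4*((λ - 2)^2 + 4))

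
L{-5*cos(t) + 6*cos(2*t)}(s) 6*s/(s^2 + 4)-5*s/(s^2 + 1)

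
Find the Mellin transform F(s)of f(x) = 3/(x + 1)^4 gamma(s) * gamma(4 - s)/2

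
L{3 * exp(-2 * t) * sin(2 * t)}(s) 6/((s + 2)^2 + 4)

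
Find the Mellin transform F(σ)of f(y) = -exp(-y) -gamma(σ)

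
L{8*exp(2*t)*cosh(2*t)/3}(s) 8*(s - 2)/(3*s*(s - 4))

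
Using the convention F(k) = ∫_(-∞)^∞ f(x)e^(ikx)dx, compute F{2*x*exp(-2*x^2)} sqrt(2)*I*sqrt(pi)*k*exp(-k^2/8)/4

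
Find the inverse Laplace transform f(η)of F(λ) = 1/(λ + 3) exp(-3 * η)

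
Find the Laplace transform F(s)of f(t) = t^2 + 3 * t 3/s^2 + 2/s^3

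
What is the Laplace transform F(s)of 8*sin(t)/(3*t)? 8*atan(1/s)/3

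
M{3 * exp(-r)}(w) 3 * gamma(w)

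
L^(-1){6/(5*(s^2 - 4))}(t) 3*sinh(2*t)/5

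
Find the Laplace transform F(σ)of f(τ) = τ σ^(-2)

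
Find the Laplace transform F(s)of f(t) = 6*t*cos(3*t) 6*(s^2-9)/(s^2 + 9)^2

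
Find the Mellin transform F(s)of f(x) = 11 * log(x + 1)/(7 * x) -11 * pi * csc(pi * s)/(7 * s - 7)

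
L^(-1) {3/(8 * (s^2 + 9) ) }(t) sin(3 * t) /8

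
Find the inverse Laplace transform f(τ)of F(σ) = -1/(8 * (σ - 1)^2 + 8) -exp(τ) * sin(τ)/8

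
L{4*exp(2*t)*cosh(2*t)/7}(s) 4*(s - 2)/(7*s*(s - 4))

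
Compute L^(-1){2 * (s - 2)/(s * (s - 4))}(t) 2 * exp(2 * t) * cosh(2 * t)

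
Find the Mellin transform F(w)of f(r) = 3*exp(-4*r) 3*gamma(w)/4^w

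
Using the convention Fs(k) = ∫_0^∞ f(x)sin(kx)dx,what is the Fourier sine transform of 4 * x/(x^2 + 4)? 2 * pi * exp(-2 * k)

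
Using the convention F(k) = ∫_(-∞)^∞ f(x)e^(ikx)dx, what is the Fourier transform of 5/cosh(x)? 5 * pi/cosh(pi * k/2)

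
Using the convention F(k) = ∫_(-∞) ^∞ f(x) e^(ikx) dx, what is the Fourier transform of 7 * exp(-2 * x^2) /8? 7 * sqrt(2) * sqrt(pi) * exp(-k^2/8) /16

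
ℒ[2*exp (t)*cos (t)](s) 2*(s - 1)/ ( (s - 1)^2+1)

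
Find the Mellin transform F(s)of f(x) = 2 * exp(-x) 2 * gamma(s)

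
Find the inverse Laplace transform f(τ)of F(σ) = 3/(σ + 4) 3*exp(-4*τ)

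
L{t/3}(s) 1/(3 * s^2)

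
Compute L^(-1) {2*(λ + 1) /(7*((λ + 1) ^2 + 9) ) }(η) 2*exp(-η)*cos(3*η) /7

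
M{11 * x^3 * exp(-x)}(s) 11 * gamma(s + 3)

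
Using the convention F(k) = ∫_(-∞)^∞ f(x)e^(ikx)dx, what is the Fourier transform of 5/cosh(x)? 5*pi/cosh(pi*k/2)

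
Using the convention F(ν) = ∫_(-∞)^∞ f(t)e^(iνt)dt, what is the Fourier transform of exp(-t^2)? sqrt(pi)*exp(-ν^2/4)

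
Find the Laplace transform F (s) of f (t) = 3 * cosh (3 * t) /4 3 * s/ (4 * (s^2 - 9) ) 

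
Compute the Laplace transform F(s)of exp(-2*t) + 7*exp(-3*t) 7/(s + 3) + 1/(s + 2)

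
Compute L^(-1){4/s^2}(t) 4*t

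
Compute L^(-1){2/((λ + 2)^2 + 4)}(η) exp(-2*η)*sin(2*η)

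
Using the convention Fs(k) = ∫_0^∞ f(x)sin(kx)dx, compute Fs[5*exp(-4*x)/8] 5*k/(8*(k^2 + 16))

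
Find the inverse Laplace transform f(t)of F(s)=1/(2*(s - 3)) exp(3*t)/2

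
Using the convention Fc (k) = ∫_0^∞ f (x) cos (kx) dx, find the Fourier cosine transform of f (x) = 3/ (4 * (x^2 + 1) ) 3 * pi * exp (-k) /8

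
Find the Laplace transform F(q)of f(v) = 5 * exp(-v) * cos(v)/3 5 * (q + 1)/(3 * ((q + 1)^2 + 1))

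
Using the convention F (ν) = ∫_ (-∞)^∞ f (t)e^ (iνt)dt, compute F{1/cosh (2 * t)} pi/ (2 * cosh (pi * ν/4))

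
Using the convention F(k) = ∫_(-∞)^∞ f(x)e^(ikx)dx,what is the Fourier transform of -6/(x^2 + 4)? -3 * pi * exp(-2 * Abs(k))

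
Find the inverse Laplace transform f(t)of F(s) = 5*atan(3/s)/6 5*sin(3*t)/(6*t)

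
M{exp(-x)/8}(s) gamma(s)/8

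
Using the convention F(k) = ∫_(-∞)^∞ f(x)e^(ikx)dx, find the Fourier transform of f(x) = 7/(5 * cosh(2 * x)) 7 * pi/(10 * cosh(pi * k/4))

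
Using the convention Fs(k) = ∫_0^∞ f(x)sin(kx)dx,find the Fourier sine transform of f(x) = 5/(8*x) 5*pi/16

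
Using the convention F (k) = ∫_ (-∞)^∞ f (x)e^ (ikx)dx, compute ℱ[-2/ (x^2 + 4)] -pi * exp (-2 * Abs (k))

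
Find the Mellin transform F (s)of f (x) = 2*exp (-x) 2*gamma (s)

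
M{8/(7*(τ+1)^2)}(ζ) -8*pi*(ζ - 1)/(7*sin(pi*ζ))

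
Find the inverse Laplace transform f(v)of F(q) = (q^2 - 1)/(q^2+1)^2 v * cos(v)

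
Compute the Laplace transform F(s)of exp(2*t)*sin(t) 1/((s - 2)^2 + 1)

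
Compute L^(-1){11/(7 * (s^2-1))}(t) 11 * sinh(t)/7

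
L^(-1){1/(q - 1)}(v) exp(v)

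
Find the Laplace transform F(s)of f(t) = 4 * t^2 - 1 8/s^3 - 1/s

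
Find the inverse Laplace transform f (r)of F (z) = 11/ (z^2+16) 11 * sin (4 * r)/4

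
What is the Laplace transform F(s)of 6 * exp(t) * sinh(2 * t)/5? 12/(5 * ((s - 1)^2 - 4))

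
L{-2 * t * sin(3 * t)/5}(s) -12 * s/(5 * (s^2 + 9)^2)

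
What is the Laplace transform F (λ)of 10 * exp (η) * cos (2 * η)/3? 10 * (λ - 1)/ (3 * ( (λ - 1)^2 + 4))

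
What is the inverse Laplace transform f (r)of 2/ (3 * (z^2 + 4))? sin (2 * r)/3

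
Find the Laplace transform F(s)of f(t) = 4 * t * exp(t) 4/(s - 1)^2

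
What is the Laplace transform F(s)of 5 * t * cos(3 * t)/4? 5 * (s^2 - 9)/(4 * (s^2 + 9)^2)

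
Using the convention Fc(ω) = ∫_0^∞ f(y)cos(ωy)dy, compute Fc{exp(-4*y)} 4/(ω^2 + 16)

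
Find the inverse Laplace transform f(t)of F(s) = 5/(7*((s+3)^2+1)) 5*exp(-3*t)*sin(t)/7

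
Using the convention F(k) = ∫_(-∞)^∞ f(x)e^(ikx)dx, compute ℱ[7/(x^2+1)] 7*pi*exp(-Abs(k))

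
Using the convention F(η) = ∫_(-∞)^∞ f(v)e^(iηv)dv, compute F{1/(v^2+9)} pi * exp(-3 * Abs(η))/3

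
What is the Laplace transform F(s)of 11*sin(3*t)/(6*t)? 11*atan(3/s)/6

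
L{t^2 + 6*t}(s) 6/s^2 + 2/s^3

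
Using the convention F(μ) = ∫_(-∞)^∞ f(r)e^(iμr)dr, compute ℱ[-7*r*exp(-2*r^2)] -7*sqrt(2)*I*sqrt(pi)*μ*exp(-μ^2/8)/8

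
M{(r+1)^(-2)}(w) (-pi * w+pi)/sin(pi * w)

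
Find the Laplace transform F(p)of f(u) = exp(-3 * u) 1/(p+3)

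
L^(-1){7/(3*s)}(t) 7/3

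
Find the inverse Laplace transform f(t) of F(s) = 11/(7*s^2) 11*t/7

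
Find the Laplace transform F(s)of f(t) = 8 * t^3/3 16/s^4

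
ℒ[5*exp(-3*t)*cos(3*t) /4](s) 5*(s + 3) /(4*((s + 3) ^2 + 9) ) 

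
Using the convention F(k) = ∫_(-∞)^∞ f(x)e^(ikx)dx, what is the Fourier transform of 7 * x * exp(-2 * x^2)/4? 7 * sqrt(2) * I * sqrt(pi) * k * exp(-k^2/8)/32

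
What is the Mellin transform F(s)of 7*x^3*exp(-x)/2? 7*gamma(s + 3)/2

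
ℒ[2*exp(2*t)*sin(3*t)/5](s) 6/(5*((s - 2)^2 + 9))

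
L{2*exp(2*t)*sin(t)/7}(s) 2/(7*((s - 2)^2 + 1))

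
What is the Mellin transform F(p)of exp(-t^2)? gamma(p/2)/2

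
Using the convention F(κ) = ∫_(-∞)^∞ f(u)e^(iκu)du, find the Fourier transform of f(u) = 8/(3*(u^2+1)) 8*pi*exp(-Abs(κ))/3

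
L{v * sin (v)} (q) 2 * q/ (q^2+1)^2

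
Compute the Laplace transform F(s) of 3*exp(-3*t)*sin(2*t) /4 3/(2*((s + 3) ^2 + 4) ) 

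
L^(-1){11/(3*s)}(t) 11/3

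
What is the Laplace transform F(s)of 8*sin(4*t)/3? 32/(3*(s^2 + 16))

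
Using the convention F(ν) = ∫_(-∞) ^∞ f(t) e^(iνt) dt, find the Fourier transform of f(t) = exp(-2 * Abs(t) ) 4/(ν^2 + 4) 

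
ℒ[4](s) 4/s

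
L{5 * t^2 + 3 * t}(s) 10/s^3 + 3/s^2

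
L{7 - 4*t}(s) 7/s - 4/s^2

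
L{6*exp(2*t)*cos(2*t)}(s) 6*(s - 2)/((s - 2)^2+4)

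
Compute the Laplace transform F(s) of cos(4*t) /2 s/(2*(s^2+16) ) 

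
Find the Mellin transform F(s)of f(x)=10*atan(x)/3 -5*pi*sec(pi*s/2)/(3*s)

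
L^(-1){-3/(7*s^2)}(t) -3*t/7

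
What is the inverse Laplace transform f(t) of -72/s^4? -12*t^3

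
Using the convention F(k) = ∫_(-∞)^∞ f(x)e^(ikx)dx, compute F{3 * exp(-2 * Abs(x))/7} 12/(7 * (k^2 + 4))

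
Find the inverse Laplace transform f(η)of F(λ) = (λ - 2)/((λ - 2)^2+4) exp(2 * η) * cos(2 * η)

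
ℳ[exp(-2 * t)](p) gamma(p)/2^p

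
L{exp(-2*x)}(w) 1/(w+2)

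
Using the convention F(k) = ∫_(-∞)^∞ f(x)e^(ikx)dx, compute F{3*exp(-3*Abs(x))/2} 9/(k^2+9)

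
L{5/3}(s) 5/(3 * s)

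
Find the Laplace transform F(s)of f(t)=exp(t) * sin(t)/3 1/(3 * ((s - 1)^2 + 1))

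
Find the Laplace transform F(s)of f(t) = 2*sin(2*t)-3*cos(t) 4/(s^2+4)-3*s/(s^2+1)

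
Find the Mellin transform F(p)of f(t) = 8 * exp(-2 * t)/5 2^(3 - p) * gamma(p)/5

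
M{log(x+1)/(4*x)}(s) -pi*csc(pi*s)/(4*s - 4)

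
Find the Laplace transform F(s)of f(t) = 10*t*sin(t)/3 20*s/(3*(s^2 + 1)^2)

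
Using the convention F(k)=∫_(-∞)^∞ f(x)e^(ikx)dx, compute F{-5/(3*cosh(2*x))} -5*pi/(6*cosh(pi*k/4))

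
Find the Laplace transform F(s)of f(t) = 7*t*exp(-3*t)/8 7/(8*(s + 3)^2)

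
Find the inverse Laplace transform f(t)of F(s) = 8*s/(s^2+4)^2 2*t*sin(2*t)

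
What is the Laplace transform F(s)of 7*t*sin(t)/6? 7*s/(3*(s^2 + 1)^2)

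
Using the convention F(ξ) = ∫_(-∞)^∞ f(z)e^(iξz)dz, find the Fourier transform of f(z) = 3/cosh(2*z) 3*pi/(2*cosh(pi*ξ/4))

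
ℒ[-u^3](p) -6/p^4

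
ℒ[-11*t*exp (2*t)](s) -11/ (s - 2)^2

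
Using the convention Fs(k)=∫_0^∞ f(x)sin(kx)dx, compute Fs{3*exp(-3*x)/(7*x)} 3*atan(k/3)/7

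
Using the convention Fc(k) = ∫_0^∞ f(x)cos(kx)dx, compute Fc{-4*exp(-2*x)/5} -8/(5*k^2 + 20)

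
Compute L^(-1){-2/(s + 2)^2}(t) -2 * t * exp(-2 * t)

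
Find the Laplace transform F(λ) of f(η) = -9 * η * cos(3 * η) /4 9 * (9 - λ^2) /(4 * (λ^2+9) ^2) 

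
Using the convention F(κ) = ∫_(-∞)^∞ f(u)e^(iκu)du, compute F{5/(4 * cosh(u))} 5 * pi/(4 * cosh(pi * κ/2))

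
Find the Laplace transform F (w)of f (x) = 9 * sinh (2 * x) 18/ (w^2 - 4)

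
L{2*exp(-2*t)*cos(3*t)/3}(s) 2*(s + 2)/(3*((s + 2)^2 + 9))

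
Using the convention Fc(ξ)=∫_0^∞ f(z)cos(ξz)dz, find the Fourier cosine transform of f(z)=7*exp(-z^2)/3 7*sqrt(pi)*exp(-ξ^2/4)/6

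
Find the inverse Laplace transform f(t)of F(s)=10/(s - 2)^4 5 * t^3 * exp(2 * t)/3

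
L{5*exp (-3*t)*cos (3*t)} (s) 5*(s + 3)/ ( (s + 3)^2 + 9)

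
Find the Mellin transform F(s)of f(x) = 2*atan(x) -pi*sec(pi*s/2)/s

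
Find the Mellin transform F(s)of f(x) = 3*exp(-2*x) 3*gamma(s)/2^s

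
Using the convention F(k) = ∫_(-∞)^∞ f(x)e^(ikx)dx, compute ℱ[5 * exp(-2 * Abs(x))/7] 20/(7 * (k^2 + 4))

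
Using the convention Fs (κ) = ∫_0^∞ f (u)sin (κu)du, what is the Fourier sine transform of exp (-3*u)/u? atan (κ/3)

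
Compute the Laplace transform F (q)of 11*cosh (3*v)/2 11*q/ (2*(q^2 - 9))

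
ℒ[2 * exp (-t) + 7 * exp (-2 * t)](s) 7/ (s + 2) + 2/ (s + 1)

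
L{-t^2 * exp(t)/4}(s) -1/(2 * (s - 1)^3)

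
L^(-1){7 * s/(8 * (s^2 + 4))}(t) 7 * cos(2 * t)/8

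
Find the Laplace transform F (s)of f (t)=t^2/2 s^ (-3)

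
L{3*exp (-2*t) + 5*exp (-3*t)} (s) 3/ (s + 2) + 5/ (s + 3)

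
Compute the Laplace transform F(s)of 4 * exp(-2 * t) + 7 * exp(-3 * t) 7/(s + 3) + 4/(s + 2)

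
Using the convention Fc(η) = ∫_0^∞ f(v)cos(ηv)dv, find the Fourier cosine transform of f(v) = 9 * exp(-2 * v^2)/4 9 * sqrt(2) * sqrt(pi) * exp(-η^2/8)/16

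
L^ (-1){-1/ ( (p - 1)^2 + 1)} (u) -exp (u)*sin (u)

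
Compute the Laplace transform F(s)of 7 7/s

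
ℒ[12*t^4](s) 288/s^5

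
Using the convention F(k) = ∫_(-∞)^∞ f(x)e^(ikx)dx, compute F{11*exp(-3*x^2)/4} 11*sqrt(3)*sqrt(pi)*exp(-k^2/12)/12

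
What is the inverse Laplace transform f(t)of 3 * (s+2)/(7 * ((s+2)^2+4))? 3 * exp(-2 * t) * cos(2 * t)/7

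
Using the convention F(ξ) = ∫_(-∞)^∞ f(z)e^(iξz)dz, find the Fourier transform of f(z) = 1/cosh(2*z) pi/(2*cosh(pi*ξ/4))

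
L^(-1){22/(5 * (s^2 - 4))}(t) 11 * sinh(2 * t)/5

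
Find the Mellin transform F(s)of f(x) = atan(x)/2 -pi * sec(pi * s/2)/(4 * s)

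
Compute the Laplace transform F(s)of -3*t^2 -6/s^3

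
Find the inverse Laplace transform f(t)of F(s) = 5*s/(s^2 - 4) 5*cosh(2*t)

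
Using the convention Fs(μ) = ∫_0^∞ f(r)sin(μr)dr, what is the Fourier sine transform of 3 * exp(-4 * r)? 3 * μ/(μ^2+16)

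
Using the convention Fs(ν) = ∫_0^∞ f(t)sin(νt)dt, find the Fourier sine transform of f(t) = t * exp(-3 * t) 6 * ν/(ν^2 + 9)^2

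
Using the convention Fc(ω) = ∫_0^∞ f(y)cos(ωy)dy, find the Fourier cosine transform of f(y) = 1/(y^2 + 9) pi*exp(-3*ω)/6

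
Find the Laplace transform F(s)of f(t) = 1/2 1/(2*s)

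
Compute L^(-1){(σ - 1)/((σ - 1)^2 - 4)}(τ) exp(τ) * cosh(2 * τ)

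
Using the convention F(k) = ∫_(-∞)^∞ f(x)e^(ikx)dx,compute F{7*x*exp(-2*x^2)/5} 7*sqrt(2)*I*sqrt(pi)*k*exp(-k^2/8)/40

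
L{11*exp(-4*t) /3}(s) 11/(3*(s+4) ) 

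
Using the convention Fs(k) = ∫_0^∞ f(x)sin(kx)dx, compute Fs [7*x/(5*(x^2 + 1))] 7*pi*exp(-k)/10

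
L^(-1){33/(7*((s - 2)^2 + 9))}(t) 11*exp(2*t)*sin(3*t)/7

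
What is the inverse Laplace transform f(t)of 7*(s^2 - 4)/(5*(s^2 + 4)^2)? 7*t*cos(2*t)/5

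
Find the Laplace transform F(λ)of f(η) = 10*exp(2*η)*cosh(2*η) 10*(λ - 2)/(λ*(λ - 4))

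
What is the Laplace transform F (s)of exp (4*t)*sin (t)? 1/ ( (s - 4)^2 + 1)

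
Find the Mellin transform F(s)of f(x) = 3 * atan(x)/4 -3 * pi * sec(pi * s/2)/(8 * s)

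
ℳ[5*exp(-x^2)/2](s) 5*gamma(s/2)/4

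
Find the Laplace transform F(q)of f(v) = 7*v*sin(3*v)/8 21*q/(4*(q^2 + 9)^2)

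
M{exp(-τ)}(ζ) gamma(ζ)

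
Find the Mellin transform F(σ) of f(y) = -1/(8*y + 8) -pi*csc(pi*σ) /8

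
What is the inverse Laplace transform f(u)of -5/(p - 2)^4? -5*u^3*exp(2*u)/6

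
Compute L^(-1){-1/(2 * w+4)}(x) -exp(-2 * x)/2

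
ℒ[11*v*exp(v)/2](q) 11/(2*(q - 1)^2)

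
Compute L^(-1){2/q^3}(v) v^2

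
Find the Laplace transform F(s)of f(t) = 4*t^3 24/s^4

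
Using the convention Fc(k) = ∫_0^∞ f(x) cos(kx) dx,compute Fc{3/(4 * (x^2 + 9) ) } pi * exp(-3 * k) /8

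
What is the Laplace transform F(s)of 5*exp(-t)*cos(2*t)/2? 5*(s + 1)/(2*((s + 1)^2 + 4))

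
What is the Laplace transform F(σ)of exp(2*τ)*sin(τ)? 1/((σ - 2)^2 + 1)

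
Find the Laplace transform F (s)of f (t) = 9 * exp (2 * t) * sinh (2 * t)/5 18/ (5 * s * (s - 4))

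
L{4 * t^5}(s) 480/s^6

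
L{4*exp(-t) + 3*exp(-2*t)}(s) 4/(s + 1) + 3/(s + 2)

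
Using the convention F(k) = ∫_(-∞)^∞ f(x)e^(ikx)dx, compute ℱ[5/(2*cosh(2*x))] 5*pi/(4*cosh(pi*k/4))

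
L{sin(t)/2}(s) 1/(2 * (s^2 + 1))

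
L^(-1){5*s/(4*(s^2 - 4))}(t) 5*cosh(2*t)/4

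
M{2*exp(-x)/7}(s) 2*gamma(s)/7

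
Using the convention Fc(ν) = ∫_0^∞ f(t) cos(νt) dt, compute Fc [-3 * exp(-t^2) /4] -3 * sqrt(pi) * exp(-ν^2/4) /8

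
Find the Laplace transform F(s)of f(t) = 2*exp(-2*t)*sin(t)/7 2/(7*((s + 2)^2 + 1))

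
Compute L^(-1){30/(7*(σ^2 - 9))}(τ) 10*sinh(3*τ)/7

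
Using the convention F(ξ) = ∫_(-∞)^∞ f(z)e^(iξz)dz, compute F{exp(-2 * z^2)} sqrt(2) * sqrt(pi) * exp(-ξ^2/8)/2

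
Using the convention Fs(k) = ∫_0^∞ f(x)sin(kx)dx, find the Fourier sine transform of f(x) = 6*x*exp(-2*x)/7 24*k/(7*(k^2 + 4)^2)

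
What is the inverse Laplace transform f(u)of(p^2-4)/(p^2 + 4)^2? u*cos(2*u)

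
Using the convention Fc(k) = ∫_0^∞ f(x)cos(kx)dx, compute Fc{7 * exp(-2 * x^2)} 7 * sqrt(2) * sqrt(pi) * exp(-k^2/8)/4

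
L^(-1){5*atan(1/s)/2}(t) 5*sin(t)/(2*t)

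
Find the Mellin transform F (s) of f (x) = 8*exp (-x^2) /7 4*gamma (s/2) /7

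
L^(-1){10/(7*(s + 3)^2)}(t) 10*t*exp(-3*t)/7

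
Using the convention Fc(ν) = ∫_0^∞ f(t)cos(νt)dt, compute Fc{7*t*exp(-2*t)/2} 7*(4 - ν^2)/(2*(ν^2 + 4)^2)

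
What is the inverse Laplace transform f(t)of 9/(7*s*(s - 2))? 9*exp(t)*sinh(t)/7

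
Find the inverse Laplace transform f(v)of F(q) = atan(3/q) sin(3 * v)/v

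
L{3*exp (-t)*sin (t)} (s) 3/ ( (s + 1)^2 + 1)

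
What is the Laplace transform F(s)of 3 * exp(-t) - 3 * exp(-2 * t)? 3/(s + 1) - 3/(s + 2)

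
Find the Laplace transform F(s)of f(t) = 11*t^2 22/s^3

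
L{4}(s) 4/s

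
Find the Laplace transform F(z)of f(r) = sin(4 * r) 4/(z^2+16)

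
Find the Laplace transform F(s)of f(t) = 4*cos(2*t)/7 4*s/(7*(s^2 + 4))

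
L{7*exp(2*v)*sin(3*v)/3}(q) 7/((q - 2)^2+9)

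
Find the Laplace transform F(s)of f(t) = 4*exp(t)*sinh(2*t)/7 8/(7*((s - 1)^2 - 4))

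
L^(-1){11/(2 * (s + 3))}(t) 11 * exp(-3 * t)/2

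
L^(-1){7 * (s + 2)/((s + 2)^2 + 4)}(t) 7 * exp(-2 * t) * cos(2 * t)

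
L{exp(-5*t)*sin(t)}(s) 1/((s + 5)^2 + 1)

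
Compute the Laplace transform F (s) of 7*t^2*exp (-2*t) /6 7/ (3*(s + 2) ^3) 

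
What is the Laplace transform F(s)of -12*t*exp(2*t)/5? -12/(5*(s - 2)^2)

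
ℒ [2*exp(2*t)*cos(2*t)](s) 2*(s - 2)/((s - 2)^2 + 4)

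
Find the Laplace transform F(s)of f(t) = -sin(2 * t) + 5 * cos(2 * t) 5 * s/(s^2 + 4)-2/(s^2 + 4)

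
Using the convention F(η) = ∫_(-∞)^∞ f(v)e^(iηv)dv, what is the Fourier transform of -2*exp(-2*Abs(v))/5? -8/(5*η^2 + 20)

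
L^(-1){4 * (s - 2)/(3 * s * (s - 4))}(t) 4 * exp(2 * t) * cosh(2 * t)/3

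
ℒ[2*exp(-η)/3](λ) 2/(3*(λ + 1))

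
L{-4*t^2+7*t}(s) 7/s^2 - 8/s^3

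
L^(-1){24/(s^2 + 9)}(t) 8 * sin(3 * t)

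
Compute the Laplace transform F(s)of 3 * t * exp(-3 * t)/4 3/(4 * (s + 3)^2)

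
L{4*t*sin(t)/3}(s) 8*s/(3*(s^2+1)^2)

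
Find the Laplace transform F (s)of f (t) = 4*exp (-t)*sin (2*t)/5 8/ (5*( (s+1)^2+4))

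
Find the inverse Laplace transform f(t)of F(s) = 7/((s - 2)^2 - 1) 7*exp(2*t)*sinh(t)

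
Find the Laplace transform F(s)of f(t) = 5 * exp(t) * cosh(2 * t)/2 5 * (s - 1)/(2 * ((s - 1)^2 - 4))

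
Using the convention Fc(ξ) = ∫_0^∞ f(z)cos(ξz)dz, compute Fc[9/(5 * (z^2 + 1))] 9 * pi * exp(-ξ)/10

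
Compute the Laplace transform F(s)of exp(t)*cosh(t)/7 (s - 1)/(7*s*(s - 2))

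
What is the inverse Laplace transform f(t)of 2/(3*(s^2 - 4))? sinh(2*t)/3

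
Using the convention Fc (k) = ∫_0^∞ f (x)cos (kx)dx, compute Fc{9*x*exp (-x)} 9*(1 - k^2)/ (k^2 + 1)^2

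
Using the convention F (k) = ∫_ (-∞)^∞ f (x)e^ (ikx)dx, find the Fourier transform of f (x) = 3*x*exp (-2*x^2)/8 3*sqrt (2)*I*sqrt (pi)*k*exp (-k^2/8)/64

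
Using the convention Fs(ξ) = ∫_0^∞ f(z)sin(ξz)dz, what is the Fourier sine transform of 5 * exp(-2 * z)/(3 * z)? 5 * atan(ξ/2)/3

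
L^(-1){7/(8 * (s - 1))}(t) 7 * exp(t)/8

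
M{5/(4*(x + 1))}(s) 5*pi*csc(pi*s)/4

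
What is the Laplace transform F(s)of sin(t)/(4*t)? atan(1/s)/4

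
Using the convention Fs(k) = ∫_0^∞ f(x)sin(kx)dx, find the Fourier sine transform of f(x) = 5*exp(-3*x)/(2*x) 5*atan(k/3)/2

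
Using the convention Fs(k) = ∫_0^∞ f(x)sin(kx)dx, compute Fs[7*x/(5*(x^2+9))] 7*pi*exp(-3*k)/10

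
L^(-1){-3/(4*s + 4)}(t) -3*exp(-t)/4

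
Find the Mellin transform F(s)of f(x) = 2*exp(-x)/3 2*gamma(s)/3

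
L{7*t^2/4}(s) 7/(2*s^3)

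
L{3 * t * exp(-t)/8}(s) 3/(8 * (s + 1)^2)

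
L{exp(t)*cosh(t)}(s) (s - 1)/(s*(s - 2))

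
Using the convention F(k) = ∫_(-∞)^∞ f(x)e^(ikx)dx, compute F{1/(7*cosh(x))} pi/(7*cosh(pi*k/2))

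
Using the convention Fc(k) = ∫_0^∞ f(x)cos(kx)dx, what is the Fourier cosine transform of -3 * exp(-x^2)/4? -3 * sqrt(pi) * exp(-k^2/4)/8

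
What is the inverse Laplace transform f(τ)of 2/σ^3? τ^2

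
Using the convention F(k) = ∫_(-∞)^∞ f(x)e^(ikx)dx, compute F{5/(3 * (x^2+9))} 5 * pi * exp(-3 * Abs(k))/9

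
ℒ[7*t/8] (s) 7/ (8*s^2)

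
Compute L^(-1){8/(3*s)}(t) 8/3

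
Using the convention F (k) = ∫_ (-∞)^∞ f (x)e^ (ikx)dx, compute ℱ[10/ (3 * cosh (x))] 10 * pi/ (3 * cosh (pi * k/2))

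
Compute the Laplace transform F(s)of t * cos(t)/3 (s^2 - 1)/(3 * (s^2 + 1)^2)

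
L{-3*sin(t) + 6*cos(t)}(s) 6*s/(s^2 + 1) - 3/(s^2 + 1)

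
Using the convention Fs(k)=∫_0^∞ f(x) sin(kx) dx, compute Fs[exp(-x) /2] k/(2 * (k^2+1) ) 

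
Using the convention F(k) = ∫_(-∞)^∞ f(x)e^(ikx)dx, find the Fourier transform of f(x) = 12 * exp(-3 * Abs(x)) 72/(k^2 + 9)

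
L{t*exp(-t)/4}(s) 1/(4*(s+1)^2)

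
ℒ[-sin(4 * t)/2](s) -2/(s^2 + 16)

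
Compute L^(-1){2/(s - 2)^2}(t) 2*t*exp(2*t)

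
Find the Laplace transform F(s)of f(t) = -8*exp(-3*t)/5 -8/(5*s+15)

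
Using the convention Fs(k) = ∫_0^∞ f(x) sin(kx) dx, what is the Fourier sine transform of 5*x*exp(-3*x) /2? 15*k/(k^2 + 9) ^2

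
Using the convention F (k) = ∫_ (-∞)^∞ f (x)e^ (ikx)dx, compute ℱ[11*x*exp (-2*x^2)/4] 11*sqrt (2)*I*sqrt (pi)*k*exp (-k^2/8)/32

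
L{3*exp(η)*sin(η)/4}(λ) 3/(4*((λ - 1)^2+1))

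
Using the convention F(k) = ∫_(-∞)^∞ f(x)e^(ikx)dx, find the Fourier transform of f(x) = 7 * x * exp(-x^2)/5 7 * I * sqrt(pi) * k * exp(-k^2/4)/10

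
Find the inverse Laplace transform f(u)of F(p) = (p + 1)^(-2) u*exp(-u)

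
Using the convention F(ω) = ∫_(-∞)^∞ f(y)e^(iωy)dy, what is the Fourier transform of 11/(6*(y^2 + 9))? 11*pi*exp(-3*Abs(ω))/18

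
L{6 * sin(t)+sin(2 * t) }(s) 6/(s^2+1)+2/(s^2+4) 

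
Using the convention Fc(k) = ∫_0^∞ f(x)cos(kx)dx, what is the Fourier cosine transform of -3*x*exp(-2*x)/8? 3*(k^2 - 4)/(8*(k^2 + 4)^2)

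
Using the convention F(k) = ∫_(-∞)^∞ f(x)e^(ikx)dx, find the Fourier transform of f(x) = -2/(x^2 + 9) -2 * pi * exp(-3 * Abs(k))/3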